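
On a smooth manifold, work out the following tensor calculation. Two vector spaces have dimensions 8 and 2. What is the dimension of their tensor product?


The dimension of a tensor product is the product of dimensions.
dim(V) = 8, dim(W) = 2
dim(V (x) W) = 8 * 2 = 16

16


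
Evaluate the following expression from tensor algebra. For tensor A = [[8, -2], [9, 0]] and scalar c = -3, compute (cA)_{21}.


Scalar multiplication: (cA)_{ij} = c * A_{ij}.
c = -3
A_{21} = 9
(cA)_{21} = -3 * 9 = -27

-27


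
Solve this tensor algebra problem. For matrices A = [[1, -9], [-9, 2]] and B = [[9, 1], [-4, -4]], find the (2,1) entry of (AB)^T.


(AB)^T_{ij} = (AB)_{ji} = sum_k A_{jk} B_{ki}.
For i=2, j=1 we need (AB)_{12}:
A_{11} * B_{12} = 1 * 1 = 1
A_{12} * B_{22} = -9 * -4 = 36
Sum = 1 + 36 = 37

37


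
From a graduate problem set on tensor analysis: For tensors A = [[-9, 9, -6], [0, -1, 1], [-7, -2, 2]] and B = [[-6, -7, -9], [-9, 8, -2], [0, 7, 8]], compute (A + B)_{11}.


Tensor addition is component-wise: (A + B)_{ij} = A_{ij} + B_{ij}.
A_{11} = -9
B_{11} = -6
(A + B)_{11} = -9 + -6 = -15

-15


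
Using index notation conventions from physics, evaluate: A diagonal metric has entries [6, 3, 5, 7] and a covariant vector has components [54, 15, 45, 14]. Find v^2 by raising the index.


To raise an index with a diagonal metric: v^i = v_i / g_{ii}.
For index 2: v_2 = 15, g_{22} = 3
v^2 = 15 / 3 = 5

5


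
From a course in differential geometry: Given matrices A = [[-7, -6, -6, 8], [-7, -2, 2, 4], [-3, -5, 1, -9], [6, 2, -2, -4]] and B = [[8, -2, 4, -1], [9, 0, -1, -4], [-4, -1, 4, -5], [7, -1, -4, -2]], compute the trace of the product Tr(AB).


Tr(AB) = sum_i (AB)_{ii} where (AB)_{ii} = sum_k A_{ik} B_{ki}.
(AB)_{11} = -7*8 + -6*9 + -6*-4 + 8*7 = -30
(AB)_{22} = -7*-2 + -2*0 + 2*-1 + 4*-1 = 8
(AB)_{33} = -3*4 + -5*-1 + 1*4 + -9*-4 = 33
(AB)_{44} = 6*-1 + 2*-4 + -2*-5 + -4*-2 = 4
Tr(AB) = -30 + 8 + 33 + 4 = 15

15


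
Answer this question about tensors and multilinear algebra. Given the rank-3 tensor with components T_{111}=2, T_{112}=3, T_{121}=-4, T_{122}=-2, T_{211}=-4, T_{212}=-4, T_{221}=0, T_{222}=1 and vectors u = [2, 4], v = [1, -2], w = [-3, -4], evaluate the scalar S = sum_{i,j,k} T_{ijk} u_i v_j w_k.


S = sum over i,j,k of T_{ijk} u_i v_j w_k. Expanding all 8 terms:
T_{111}*u_1*v_1*w_1 = 2*2*1*-3 = -12  (running total: -12)
T_{112}*u_1*v_1*w_2 = 3*2*1*-4 = -24  (running total: -36)
T_{121}*u_1*v_2*w_1 = -4*2*-2*-3 = -48  (running total: -84)
T_{122}*u_1*v_2*w_2 = -2*2*-2*-4 = -32  (running total: -116)
T_{211}*u_2*v_1*w_1 = -4*4*1*-3 = 48  (running total: -68)
T_{212}*u_2*v_1*w_2 = -4*4*1*-4 = 64  (running total: -4)
T_{221}*u_2*v_2*w_1 = 0*4*-2*-3 = 0  (running total: -4)
T_{222}*u_2*v_2*w_2 = 1*4*-2*-4 = 32  (running total: 28)
S = 28

28


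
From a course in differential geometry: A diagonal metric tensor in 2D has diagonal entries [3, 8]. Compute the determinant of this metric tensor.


For a diagonal metric, the determinant is the product of diagonal entries.
Diagonal entries: 3, 8
det(g) = 3 * 8 = 24

24


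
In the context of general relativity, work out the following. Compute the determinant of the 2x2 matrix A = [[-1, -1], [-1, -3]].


For a 2x2 matrix [[a, b], [c, d]], det = a*d - b*c.
a = -1, b = -1, c = -1, d = -3
a*d = -1 * -3 = 3
b*c = -1 * -1 = 1
det = 3 - 1 = 2

2


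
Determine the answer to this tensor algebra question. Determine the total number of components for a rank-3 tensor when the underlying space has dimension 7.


The number of components of a rank-r tensor in d dimensions is d^r.
Here d = 7 and r = 3.
7^3 = 343

343


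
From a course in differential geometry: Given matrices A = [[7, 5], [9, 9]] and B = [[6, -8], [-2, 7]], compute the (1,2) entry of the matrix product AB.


(AB)_{ij} = sum_k A_{ik} B_{kj}.
For i=1, j=2:
A_{11} * B_{12} = 7 * -8 = -56
A_{12} * B_{22} = 5 * 7 = 35
Sum = -56 + 35 = -21

-21


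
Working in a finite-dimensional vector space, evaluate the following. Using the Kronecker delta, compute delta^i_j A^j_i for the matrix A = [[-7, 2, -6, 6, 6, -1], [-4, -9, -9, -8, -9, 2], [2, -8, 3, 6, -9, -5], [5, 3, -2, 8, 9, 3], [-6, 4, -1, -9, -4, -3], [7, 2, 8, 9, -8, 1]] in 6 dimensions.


The contraction (trace) of a rank-2 tensor is the sum of its diagonal elements.
Diagonal entries: A[1,1] = -7, A[2,2] = -9, A[3,3] = 3, A[4,4] = 8, A[5,5] = -4, A[6,6] = 1
Tr(A) = -7 + -9 + 3 + 8 + -4 + 1 = -8

-8


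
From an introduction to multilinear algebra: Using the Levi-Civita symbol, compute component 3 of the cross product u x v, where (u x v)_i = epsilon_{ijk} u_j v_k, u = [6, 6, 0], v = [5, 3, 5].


(u x v)_3 = sum_{j,k} epsilon_{3jk} u_j v_k. Only permutations of (1,2,3) contribute; the two non-zero terms are:
eps_{312} u_1 v_2 = 1 * 6 * 3 = 18
eps_{321} u_2 v_1 = -1 * 6 * 5 = -30
(u x v)_3 = -12

-12


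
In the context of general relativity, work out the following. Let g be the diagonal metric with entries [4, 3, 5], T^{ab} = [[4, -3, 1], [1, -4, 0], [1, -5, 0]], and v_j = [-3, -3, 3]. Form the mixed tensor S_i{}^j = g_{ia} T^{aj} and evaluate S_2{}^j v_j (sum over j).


Step 1: lower the first index. For a diagonal metric, g_{ia} T^{aj} = g_{ii} T^{ij} (no sum on i).
g_{22} = 3
S_2{}^1 = 3 * T^{21} = 3 * 1 = 3
S_2{}^2 = 3 * T^{22} = 3 * -4 = -12
S_2{}^3 = 3 * T^{23} = 3 * 0 = 0
Step 2: contract S_2{}^j with v_j.
S_2{}^1 * v_1 = 3 * -3 = -9
S_2{}^2 * v_2 = -12 * -3 = 36
S_2{}^3 * v_3 = 0 * 3 = 0
Result = -9 + 36 + 0 = 27

27


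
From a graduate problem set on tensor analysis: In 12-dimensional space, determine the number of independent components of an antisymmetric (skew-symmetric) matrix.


An antisymmetric rank-2 tensor satisfies A_{ij} = -A_{ji}, so diagonal entries are zero.
The independent components are the upper-triangular entries: C(n, 2) = n(n-1)/2.
n = 12
C(12, 2) = 12 * 11 / 2 = 132 / 2 = 66

66


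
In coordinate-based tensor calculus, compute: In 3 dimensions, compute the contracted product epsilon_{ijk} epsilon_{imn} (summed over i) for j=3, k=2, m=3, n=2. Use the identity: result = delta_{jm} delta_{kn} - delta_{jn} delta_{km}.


Using the identity: epsilon_{ijk} epsilon_{imn} = delta_{jm} delta_{kn} - delta_{jn} delta_{km}.
delta_{33} = 1
delta_{22} = 1
delta_{32} = 0
delta_{23} = 0
Result = 1 * 1 - 0 * 0 = 1 - 0 = 1

1


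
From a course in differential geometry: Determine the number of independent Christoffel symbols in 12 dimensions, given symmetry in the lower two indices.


Christoffel symbols Gamma^k_{ij} are symmetric in i,j, so there are d * d(d+1)/2 independent symbols.
d = 12
d(d+1)/2 = 12 * 13 / 2 = 78
Total = 12 * 78 = 936

936


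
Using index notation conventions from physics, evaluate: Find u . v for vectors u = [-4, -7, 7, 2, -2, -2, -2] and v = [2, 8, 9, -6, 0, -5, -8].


The inner product u . v = sum of u_i * v_i.
Term-by-term: -4 * 2, -7 * 8, 7 * 9, 2 * -6, -2 * 0, -2 * -5, -2 * -8
Products: -8, -56, 63, -12, 0, 10, 16
Sum = -8 + -56 + 63 + -12 + 0 + 10 + 16 = 13

13


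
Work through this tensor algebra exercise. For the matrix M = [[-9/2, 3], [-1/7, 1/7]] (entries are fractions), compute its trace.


The trace is the sum of diagonal entries.
Diagonal: M[1,1] = -9/2, M[2,2] = 1/7
Tr(M) = -9/2 + 1/7
Computing step by step:
After adding M[1,1]: -9/2
After adding M[2,2]: -61/14
Tr(M) = -61/14

-61/14


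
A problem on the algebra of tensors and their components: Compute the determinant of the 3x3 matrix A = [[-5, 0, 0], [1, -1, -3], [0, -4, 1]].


Expanding along the first row, det(A) = a11*M_11 - a12*M_12 + a13*M_13, where M_1j is the (1,j) minor.
Minor M_11 = -1*1 - -3*-4 = -13
Minor M_12 = 1*1 - -3*0 = 1
Minor M_13 = 1*-4 - -1*0 = -4
det = -5*(-13) - 0*(1) + 0*(-4)
    = 65 - 0 + 0
    = 65

65


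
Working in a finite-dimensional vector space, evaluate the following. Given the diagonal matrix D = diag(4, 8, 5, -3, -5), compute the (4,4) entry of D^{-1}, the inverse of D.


For a diagonal matrix, the inverse has entries (D^{-1})_{ii} = 1/d_{ii}.
The diagonal entries are: d_{11} = 4, d_{22} = 8, d_{33} = 5, d_{44} = -3, d_{55} = -5
We need (D^{-1})_{44} = 1/d_{44} = 1/-3 = -1/3

-1/3


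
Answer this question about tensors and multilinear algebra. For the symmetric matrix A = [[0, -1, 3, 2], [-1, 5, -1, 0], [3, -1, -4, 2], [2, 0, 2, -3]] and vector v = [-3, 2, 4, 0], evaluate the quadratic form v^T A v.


First compute Av:
(Av)_1 = 0*-3 + -1*2 + 3*4 + 2*0 = 10
(Av)_2 = -1*-3 + 5*2 + -1*4 + 0*0 = 9
(Av)_3 = 3*-3 + -1*2 + -4*4 + 2*0 = -27
(Av)_4 = 2*-3 + 0*2 + 2*4 + -3*0 = 2
Av = [10, 9, -27, 2]
Then v^T (Av) = -3*10 + 2*9 + 4*-27 + 0*2
= -30 + 18 + -108 + 0 = -120

-120


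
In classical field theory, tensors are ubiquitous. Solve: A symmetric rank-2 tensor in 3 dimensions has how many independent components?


A symmetric rank-2 tensor in d dimensions has d(d+1)/2 independent components.
d = 3
d(d+1)/2 = 3 * 4 / 2 = 12 / 2 = 6

6


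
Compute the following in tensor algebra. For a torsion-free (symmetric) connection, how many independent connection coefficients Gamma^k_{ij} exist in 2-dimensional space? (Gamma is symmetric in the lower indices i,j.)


Christoffel symbols Gamma^k_{ij} are symmetric in i,j, so there are d * d(d+1)/2 independent symbols.
d = 2
d(d+1)/2 = 2 * 3 / 2 = 3
Total = 2 * 3 = 6

6


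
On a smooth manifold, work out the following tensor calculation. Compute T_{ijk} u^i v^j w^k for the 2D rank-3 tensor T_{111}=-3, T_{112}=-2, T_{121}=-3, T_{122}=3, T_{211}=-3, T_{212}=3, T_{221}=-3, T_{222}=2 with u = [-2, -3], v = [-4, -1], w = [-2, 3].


S = sum over i,j,k of T_{ijk} u_i v_j w_k. Expanding all 8 terms:
T_{111}*u_1*v_1*w_1 = -3*-2*-4*-2 = 48  (running total: 48)
T_{112}*u_1*v_1*w_2 = -2*-2*-4*3 = -48  (running total: 0)
T_{121}*u_1*v_2*w_1 = -3*-2*-1*-2 = 12  (running total: 12)
T_{122}*u_1*v_2*w_2 = 3*-2*-1*3 = 18  (running total: 30)
T_{211}*u_2*v_1*w_1 = -3*-3*-4*-2 = 72  (running total: 102)
T_{212}*u_2*v_1*w_2 = 3*-3*-4*3 = 108  (running total: 210)
T_{221}*u_2*v_2*w_1 = -3*-3*-1*-2 = 18  (running total: 228)
T_{222}*u_2*v_2*w_2 = 2*-3*-1*3 = 18  (running total: 246)
S = 246

246


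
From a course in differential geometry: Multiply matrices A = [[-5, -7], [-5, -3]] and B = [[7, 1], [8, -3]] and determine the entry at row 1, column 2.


(AB)_{ij} = sum_k A_{ik} B_{kj}.
For i=1, j=2:
A_{11} * B_{12} = -5 * 1 = -5
A_{12} * B_{22} = -7 * -3 = 21
Sum = -5 + 21 = 16

16


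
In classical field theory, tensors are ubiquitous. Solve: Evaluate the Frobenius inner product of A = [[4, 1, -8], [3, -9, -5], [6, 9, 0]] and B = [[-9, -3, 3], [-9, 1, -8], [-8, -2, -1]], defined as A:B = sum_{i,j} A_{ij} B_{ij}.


A:B = sum over all i,j of A_{ij} * B_{ij}.
Row 1: 4*-9=-36, 1*-3=-3, -8*3=-24 => row sum = -63
Row 2: 3*-9=-27, -9*1=-9, -5*-8=40 => row sum = 4
Row 3: 6*-8=-48, 9*-2=-18, 0*-1=0 => row sum = -66
Total = -63 + 4 + -66 = -125

-125


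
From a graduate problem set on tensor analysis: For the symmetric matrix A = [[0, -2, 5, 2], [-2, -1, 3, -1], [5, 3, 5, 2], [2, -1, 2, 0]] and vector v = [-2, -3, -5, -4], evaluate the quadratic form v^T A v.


First compute Av:
(Av)_1 = 0*-2 + -2*-3 + 5*-5 + 2*-4 = -27
(Av)_2 = -2*-2 + -1*-3 + 3*-5 + -1*-4 = -4
(Av)_3 = 5*-2 + 3*-3 + 5*-5 + 2*-4 = -52
(Av)_4 = 2*-2 + -1*-3 + 2*-5 + 0*-4 = -11
Av = [-27, -4, -52, -11]
Then v^T (Av) = -2*-27 + -3*-4 + -5*-52 + -4*-11
= 54 + 12 + 260 + 44 = 370

370


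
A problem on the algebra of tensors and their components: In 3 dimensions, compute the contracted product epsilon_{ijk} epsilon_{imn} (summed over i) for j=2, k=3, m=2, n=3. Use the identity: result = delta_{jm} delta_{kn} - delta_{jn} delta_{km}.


Using the identity: epsilon_{ijk} epsilon_{imn} = delta_{jm} delta_{kn} - delta_{jn} delta_{km}.
delta_{22} = 1
delta_{33} = 1
delta_{23} = 0
delta_{32} = 0
Result = 1 * 1 - 0 * 0 = 1 - 0 = 1

1


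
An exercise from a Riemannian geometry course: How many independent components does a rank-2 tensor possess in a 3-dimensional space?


The number of components of a rank-r tensor in d dimensions is d^r.
Here d = 3 and r = 2.
3^2 = 9

9


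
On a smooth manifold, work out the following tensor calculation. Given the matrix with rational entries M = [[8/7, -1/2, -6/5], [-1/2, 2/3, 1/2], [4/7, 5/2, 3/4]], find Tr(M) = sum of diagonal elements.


The trace is the sum of diagonal entries.
Diagonal: M[1,1] = 8/7, M[2,2] = 2/3, M[3,3] = 3/4
Tr(M) = 8/7 + 2/3 + 3/4
Computing step by step:
After adding M[1,1]: 8/7
After adding M[2,2]: 38/21
After adding M[3,3]: 215/84
Tr(M) = 215/84

215/84


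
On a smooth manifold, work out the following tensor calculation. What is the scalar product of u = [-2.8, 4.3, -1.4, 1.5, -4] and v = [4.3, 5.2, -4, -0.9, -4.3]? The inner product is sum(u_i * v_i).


The inner product u . v = sum of u_i * v_i.
Term-by-term: -2.8 * 4.3, 4.3 * 5.2, -1.4 * -4, 1.5 * -0.9, -4 * -4.3
Products: -12.04, 22.36, 5.6, -1.35, 17.2
Sum = -12.04 + 22.36 + 5.6 + -1.35 + 17.2 = 31.77

31.77


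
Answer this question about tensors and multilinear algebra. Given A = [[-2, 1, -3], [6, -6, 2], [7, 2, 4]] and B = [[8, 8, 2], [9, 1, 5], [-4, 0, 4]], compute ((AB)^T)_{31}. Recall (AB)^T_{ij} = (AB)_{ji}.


(AB)^T_{ij} = (AB)_{ji} = sum_k A_{jk} B_{ki}.
For i=3, j=1 we need (AB)_{13}:
A_{11} * B_{13} = -2 * 2 = -4
A_{12} * B_{23} = 1 * 5 = 5
A_{13} * B_{33} = -3 * 4 = -12
Sum = -4 + 5 + -12 = -11

-11


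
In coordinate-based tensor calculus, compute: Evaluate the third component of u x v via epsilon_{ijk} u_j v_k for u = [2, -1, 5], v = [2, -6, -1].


(u x v)_3 = sum_{j,k} epsilon_{3jk} u_j v_k. Only permutations of (1,2,3) contribute; the two non-zero terms are:
eps_{312} u_1 v_2 = 1 * 2 * -6 = -12
eps_{321} u_2 v_1 = -1 * -1 * 2 = 2
(u x v)_3 = -10

-10


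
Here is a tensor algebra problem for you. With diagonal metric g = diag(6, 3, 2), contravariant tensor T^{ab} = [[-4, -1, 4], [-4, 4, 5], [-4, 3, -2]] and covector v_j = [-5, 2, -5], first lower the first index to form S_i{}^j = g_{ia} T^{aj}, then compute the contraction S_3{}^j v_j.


Step 1: lower the first index. For a diagonal metric, g_{ia} T^{aj} = g_{ii} T^{ij} (no sum on i).
g_{33} = 2
S_3{}^1 = 2 * T^{31} = 2 * -4 = -8
S_3{}^2 = 2 * T^{32} = 2 * 3 = 6
S_3{}^3 = 2 * T^{33} = 2 * -2 = -4
Step 2: contract S_3{}^j with v_j.
S_3{}^1 * v_1 = -8 * -5 = 40
S_3{}^2 * v_2 = 6 * 2 = 12
S_3{}^3 * v_3 = -4 * -5 = 20
Result = 40 + 12 + 20 = 72

72


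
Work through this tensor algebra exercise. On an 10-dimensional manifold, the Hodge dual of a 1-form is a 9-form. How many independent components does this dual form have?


The Hodge dual of a p-form on an n-dimensional manifold is an (n-p)-form.
n = 10, p = 1, so dual degree = 10 - 1 = 9
The number of components is C(n, n-p) = C(10, 9) = 10

10


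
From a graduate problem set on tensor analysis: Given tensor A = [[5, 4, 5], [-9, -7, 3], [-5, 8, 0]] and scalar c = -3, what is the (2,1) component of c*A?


Scalar multiplication: (cA)_{ij} = c * A_{ij}.
c = -3
A_{21} = -9
(cA)_{21} = -3 * -9 = 27

27


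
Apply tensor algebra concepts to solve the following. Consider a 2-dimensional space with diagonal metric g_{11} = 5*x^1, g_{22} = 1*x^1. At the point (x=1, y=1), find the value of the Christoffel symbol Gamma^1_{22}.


For a diagonal metric, Gamma^k_{ij} = (1/2) g^{kk} (dg_{ik}/dx_j + dg_{jk}/dx_i - dg_{ij}/dx_k).
The metric is diagonal, so g_{ab} = 0 for a != b.
At the given point: g_{11} = 5, g_{22} = 1
g^{11} = 1/5
dg_{21}/dx_2 = 0 (off-diagonal)
dg_{21}/dx_2 = 0 (off-diagonal)
dg_{22}/dx_1 = dg_{22}/dx_1 = 1
Numerator = 0 + 0 - 1 = -1
Gamma^1_{22} = -1 / (2 * 5) = -1/10

-1/10


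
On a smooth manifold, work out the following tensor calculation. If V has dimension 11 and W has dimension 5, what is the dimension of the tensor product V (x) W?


The dimension of a tensor product is the product of dimensions.
dim(V) = 11, dim(W) = 5
dim(V (x) W) = 11 * 5 = 55

55


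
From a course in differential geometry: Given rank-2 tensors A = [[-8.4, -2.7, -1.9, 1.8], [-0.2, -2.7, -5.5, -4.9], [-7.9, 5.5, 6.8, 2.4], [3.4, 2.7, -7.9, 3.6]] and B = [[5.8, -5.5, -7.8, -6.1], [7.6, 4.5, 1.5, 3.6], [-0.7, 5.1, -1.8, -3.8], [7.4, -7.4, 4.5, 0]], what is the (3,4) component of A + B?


Tensor addition is component-wise: (A + B)_{ij} = A_{ij} + B_{ij}.
A_{34} = 2.4
B_{34} = -3.8
(A + B)_{34} = 2.4 + -3.8 = -1.4

-1.4


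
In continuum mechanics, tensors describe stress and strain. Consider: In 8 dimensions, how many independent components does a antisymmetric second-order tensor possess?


A antisymmetric rank-2 tensor in d dimensions has d(d-1)/2 independent components.
d = 8
d(d-1)/2 = 8 * 7 / 2 = 56 / 2 = 28

28


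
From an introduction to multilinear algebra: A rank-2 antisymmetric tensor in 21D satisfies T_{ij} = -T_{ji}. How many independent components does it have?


An antisymmetric rank-2 tensor satisfies A_{ij} = -A_{ji}, so diagonal entries are zero.
The independent components are the upper-triangular entries: C(n, 2) = n(n-1)/2.
n = 21
C(21, 2) = 21 * 20 / 2 = 420 / 2 = 210

210


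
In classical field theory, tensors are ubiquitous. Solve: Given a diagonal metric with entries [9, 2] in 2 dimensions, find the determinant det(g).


For a diagonal metric, the determinant is the product of diagonal entries.
Diagonal entries: 9, 2
det(g) = 9 * 2 = 18

18


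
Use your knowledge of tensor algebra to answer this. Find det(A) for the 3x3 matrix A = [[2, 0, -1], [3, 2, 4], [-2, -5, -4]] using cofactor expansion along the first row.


Expanding along the first row, det(A) = a11*M_11 - a12*M_12 + a13*M_13, where M_1j is the (1,j) minor.
Minor M_11 = 2*-4 - 4*-5 = 12
Minor M_12 = 3*-4 - 4*-2 = -4
Minor M_13 = 3*-5 - 2*-2 = -11
det = 2*(12) - 0*(-4) + -1*(-11)
    = 24 - 0 + 11
    = 35

35


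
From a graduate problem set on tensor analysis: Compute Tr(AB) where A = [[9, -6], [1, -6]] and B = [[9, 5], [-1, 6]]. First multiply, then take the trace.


Tr(AB) = sum_i (AB)_{ii} where (AB)_{ii} = sum_k A_{ik} B_{ki}.
(AB)_{11} = 9*9 + -6*-1 = 87
(AB)_{22} = 1*5 + -6*6 = -31
Tr(AB) = 87 + -31 = 56

56


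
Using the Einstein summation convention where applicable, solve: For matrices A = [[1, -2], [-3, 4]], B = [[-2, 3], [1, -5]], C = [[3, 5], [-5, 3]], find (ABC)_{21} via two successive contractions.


(ABC)_{21} = sum_m (AB)_{2m} C_{m1}. First compute row 2 of AB.
(AB)_{21} = -3*-2 + 4*1 = 10
(AB)_{22} = -3*3 + 4*-5 = -29
Now contract with column 1 of C:
(AB)_{21} * C_{11} = 10 * 3 = 30
(AB)_{22} * C_{21} = -29 * -5 = 145
(ABC)_{21} = 30 + 145 = 175

175


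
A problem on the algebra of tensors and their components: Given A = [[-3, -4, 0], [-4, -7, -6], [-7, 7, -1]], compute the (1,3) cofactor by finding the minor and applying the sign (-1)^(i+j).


To find cofactor C_{13}, delete row 1 and column 3.
The resulting 2x2 submatrix is: [[-4, -7], [-7, 7]]
Minor M_{13} = -4*7 - -7*-7
  = -28 - 49 = -77
Sign = (-1)^(1+3) = (-1)^4 = 1
Cofactor C_{13} = 1 * -77 = -77

-77


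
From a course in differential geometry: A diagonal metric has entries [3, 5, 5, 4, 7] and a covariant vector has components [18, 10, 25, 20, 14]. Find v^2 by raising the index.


To raise an index with a diagonal metric: v^i = v_i / g_{ii}.
For index 2: v_2 = 10, g_{22} = 5
v^2 = 10 / 5 = 2

2


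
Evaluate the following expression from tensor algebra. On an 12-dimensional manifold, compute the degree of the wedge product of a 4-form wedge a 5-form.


The degree of a wedge product is the sum of the degrees of the individual forms.
Degrees: 4, 5
Total degree = 4 + 5 = 9

9


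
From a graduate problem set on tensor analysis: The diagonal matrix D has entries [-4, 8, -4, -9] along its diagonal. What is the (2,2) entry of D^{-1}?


For a diagonal matrix, the inverse has entries (D^{-1})_{ii} = 1/d_{ii}.
The diagonal entries are: d_{11} = -4, d_{22} = 8, d_{33} = -4, d_{44} = -9
We need (D^{-1})_{22} = 1/d_{22} = 1/8 = 1/8

1/8


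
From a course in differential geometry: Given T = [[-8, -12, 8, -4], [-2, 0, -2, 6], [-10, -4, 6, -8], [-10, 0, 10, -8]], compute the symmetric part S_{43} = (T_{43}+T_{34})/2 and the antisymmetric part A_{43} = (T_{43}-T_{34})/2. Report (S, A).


T_{43} = 10
T_{34} = -8
S_{43} = (10 + -8)/2 = 2/2 = 1
A_{43} = (10 - -8)/2 = 18/2 = 9
Check: S + A = 1 + 9 = 10 = T_{43}.

(1, 9)


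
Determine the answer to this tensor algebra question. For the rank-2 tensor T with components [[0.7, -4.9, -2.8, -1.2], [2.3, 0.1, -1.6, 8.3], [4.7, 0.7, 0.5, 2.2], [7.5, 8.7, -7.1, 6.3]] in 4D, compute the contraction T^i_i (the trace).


The contraction (trace) of a rank-2 tensor is the sum of its diagonal elements.
Diagonal entries: A[1,1] = 0.7, A[2,2] = 0.1, A[3,3] = 0.5, A[4,4] = 6.3
Tr(A) = 0.7 + 0.1 + 0.5 + 6.3 = 7.6

7.6


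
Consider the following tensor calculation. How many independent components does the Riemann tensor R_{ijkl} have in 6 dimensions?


The Riemann tensor in d dimensions has d^2(d^2 - 1)/12 independent components.
d = 6, so d^2 = 36
d^2 - 1 = 35
d^2(d^2 - 1) = 36 * 35 = 1260
Divide by 12: 1260 / 12 = 105

105


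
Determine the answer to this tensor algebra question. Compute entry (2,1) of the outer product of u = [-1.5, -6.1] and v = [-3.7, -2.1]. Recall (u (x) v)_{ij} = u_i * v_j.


The outer product entry T_{ij} = u_i * v_j.
We need i=2, j=1.
u_2 = -6.1, v_1 = -3.7
T_{2,1} = -6.1 * -3.7 = 22.57

22.57


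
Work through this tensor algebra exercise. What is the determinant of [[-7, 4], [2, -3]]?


For a 2x2 matrix [[a, b], [c, d]], det = a*d - b*c.
a = -7, b = 4, c = 2, d = -3
a*d = -7 * -3 = 21
b*c = 4 * 2 = 8
det = 21 - 8 = 13

13


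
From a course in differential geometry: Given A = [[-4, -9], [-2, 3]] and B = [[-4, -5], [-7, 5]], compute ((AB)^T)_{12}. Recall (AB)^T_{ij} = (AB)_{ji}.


(AB)^T_{ij} = (AB)_{ji} = sum_k A_{jk} B_{ki}.
For i=1, j=2 we need (AB)_{21}:
A_{21} * B_{11} = -2 * -4 = 8
A_{22} * B_{21} = 3 * -7 = -21
Sum = 8 + -21 = -13

-13


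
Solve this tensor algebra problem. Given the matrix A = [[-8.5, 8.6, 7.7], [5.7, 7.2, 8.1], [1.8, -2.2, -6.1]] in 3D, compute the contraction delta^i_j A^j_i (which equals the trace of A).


The contraction (trace) of a rank-2 tensor is the sum of its diagonal elements.
Diagonal entries: A[1,1] = -8.5, A[2,2] = 7.2, A[3,3] = -6.1
Tr(A) = -8.5 + 7.2 + -6.1 = -7.4

-7.4


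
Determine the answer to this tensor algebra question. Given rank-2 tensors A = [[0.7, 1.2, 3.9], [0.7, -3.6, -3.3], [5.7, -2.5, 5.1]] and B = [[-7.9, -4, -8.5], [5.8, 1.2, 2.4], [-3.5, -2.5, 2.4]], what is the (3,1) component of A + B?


Tensor addition is component-wise: (A + B)_{ij} = A_{ij} + B_{ij}.
A_{31} = 5.7
B_{31} = -3.5
(A + B)_{31} = 5.7 + -3.5 = 2.2

2.2


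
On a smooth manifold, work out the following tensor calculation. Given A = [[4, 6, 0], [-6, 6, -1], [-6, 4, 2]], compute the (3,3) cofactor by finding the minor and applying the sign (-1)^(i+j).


To find cofactor C_{33}, delete row 3 and column 3.
The resulting 2x2 submatrix is: [[4, 6], [-6, 6]]
Minor M_{33} = 4*6 - 6*-6
  = 24 - -36 = 60
Sign = (-1)^(3+3) = (-1)^6 = 1
Cofactor C_{33} = 1 * 60 = 60

60


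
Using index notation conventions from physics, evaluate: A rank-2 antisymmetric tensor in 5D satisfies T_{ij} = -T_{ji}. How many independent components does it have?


An antisymmetric rank-2 tensor satisfies A_{ij} = -A_{ji}, so diagonal entries are zero.
The independent components are the upper-triangular entries: C(n, 2) = n(n-1)/2.
n = 5
C(5, 2) = 5 * 4 / 2 = 20 / 2 = 10

10


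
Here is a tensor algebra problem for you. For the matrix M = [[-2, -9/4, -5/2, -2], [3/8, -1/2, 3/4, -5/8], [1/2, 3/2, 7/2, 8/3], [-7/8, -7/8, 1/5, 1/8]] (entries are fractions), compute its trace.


The trace is the sum of diagonal entries.
Diagonal: M[1,1] = -2, M[2,2] = -1/2, M[3,3] = 7/2, M[4,4] = 1/8
Tr(M) = -2 + -1/2 + 7/2 + 1/8
Computing step by step:
After adding M[1,1]: -2
After adding M[2,2]: -5/2
After adding M[3,3]: 1
After adding M[4,4]: 9/8
Tr(M) = 9/8

9/8


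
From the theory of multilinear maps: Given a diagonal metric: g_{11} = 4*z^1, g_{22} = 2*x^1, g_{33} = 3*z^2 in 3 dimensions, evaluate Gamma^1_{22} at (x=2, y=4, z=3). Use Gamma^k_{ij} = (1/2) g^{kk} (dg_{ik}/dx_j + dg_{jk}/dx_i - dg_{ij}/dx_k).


For a diagonal metric, Gamma^k_{ij} = (1/2) g^{kk} (dg_{ik}/dx_j + dg_{jk}/dx_i - dg_{ij}/dx_k).
The metric is diagonal, so g_{ab} = 0 for a != b.
At the given point: g_{11} = 12, g_{22} = 4, g_{33} = 27
g^{11} = 1/12
dg_{21}/dx_2 = 0 (off-diagonal)
dg_{21}/dx_2 = 0 (off-diagonal)
dg_{22}/dx_1 = dg_{22}/dx_1 = 2
Numerator = 0 + 0 - 2 = -2
Gamma^1_{22} = -2 / (2 * 12) = -1/12

-1/12


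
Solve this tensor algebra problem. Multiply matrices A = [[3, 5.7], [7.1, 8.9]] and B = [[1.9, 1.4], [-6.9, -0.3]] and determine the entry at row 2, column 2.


(AB)_{ij} = sum_k A_{ik} B_{kj}.
For i=2, j=2:
A_{21} * B_{12} = 7.1 * 1.4 = 9.94
A_{22} * B_{22} = 8.9 * -0.3 = -2.67
Sum = 9.94 + -2.67 = 7.27

7.27


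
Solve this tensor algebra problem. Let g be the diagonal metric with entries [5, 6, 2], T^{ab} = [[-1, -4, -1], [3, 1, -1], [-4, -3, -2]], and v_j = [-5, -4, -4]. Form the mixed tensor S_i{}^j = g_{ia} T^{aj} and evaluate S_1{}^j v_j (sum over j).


Step 1: lower the first index. For a diagonal metric, g_{ia} T^{aj} = g_{ii} T^{ij} (no sum on i).
g_{11} = 5
S_1{}^1 = 5 * T^{11} = 5 * -1 = -5
S_1{}^2 = 5 * T^{12} = 5 * -4 = -20
S_1{}^3 = 5 * T^{13} = 5 * -1 = -5
Step 2: contract S_1{}^j with v_j.
S_1{}^1 * v_1 = -5 * -5 = 25
S_1{}^2 * v_2 = -20 * -4 = 80
S_1{}^3 * v_3 = -5 * -4 = 20
Result = 25 + 80 + 20 = 125

125


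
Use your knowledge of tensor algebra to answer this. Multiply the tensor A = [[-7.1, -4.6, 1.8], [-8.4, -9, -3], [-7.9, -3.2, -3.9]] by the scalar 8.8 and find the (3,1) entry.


Scalar multiplication: (cA)_{ij} = c * A_{ij}.
c = 8.8
A_{31} = -7.9
(cA)_{31} = 8.8 * -7.9 = -69.52

-69.52


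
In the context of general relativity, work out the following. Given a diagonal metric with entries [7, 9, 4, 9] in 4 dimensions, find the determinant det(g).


For a diagonal metric, the determinant is the product of diagonal entries.
Diagonal entries: 7, 9, 4, 9
det(g) = 7 * 9 * 4 * 9 = 2268

2268


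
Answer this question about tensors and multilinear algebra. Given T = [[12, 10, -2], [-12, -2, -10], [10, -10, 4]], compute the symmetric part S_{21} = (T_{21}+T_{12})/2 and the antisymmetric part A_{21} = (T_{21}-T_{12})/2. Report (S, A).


T_{21} = -12
T_{12} = 10
S_{21} = (-12 + 10)/2 = -2/2 = -1
A_{21} = (-12 - 10)/2 = -22/2 = -11
Check: S + A = -1 + -11 = -12 = T_{21}.

(-1, -11)


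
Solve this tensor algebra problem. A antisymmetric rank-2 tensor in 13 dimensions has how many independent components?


A antisymmetric rank-2 tensor in d dimensions has d(d-1)/2 independent components.
d = 13
d(d-1)/2 = 13 * 12 / 2 = 156 / 2 = 78

78


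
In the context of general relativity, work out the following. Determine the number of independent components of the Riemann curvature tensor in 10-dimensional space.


The Riemann tensor in d dimensions has d^2(d^2 - 1)/12 independent components.
d = 10, so d^2 = 100
d^2 - 1 = 99
d^2(d^2 - 1) = 100 * 99 = 9900
Divide by 12: 9900 / 12 = 825

825


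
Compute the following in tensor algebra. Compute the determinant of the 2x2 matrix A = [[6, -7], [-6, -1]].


For a 2x2 matrix [[a, b], [c, d]], det = a*d - b*c.
a = 6, b = -7, c = -6, d = -1
a*d = 6 * -1 = -6
b*c = -7 * -6 = 42
det = -6 - 42 = -48

-48


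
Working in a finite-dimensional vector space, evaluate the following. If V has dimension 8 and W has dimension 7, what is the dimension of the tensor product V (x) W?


The dimension of a tensor product is the product of dimensions.
dim(V) = 8, dim(W) = 7
dim(V (x) W) = 8 * 7 = 56

56


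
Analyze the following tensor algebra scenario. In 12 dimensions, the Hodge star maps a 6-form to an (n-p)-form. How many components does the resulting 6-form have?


The Hodge dual of a p-form on an n-dimensional manifold is an (n-p)-form.
n = 12, p = 6, so dual degree = 12 - 6 = 6
The number of components is C(n, n-p) = C(12, 6) = 924

924


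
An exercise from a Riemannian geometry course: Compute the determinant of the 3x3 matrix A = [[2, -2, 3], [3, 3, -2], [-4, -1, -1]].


Expanding along the first row, det(A) = a11*M_11 - a12*M_12 + a13*M_13, where M_1j is the (1,j) minor.
Minor M_11 = 3*-1 - -2*-1 = -5
Minor M_12 = 3*-1 - -2*-4 = -11
Minor M_13 = 3*-1 - 3*-4 = 9
det = 2*(-5) - -2*(-11) + 3*(9)
    = -10 - 22 + 27
    = -5

-5


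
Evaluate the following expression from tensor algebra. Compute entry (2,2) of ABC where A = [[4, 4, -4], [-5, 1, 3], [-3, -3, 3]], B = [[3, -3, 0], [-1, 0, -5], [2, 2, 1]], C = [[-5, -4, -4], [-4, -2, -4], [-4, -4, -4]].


(ABC)_{22} = sum_m (AB)_{2m} C_{m2}. First compute row 2 of AB.
(AB)_{21} = -5*3 + 1*-1 + 3*2 = -10
(AB)_{22} = -5*-3 + 1*0 + 3*2 = 21
(AB)_{23} = -5*0 + 1*-5 + 3*1 = -2
Now contract with column 2 of C:
(AB)_{21} * C_{12} = -10 * -4 = 40
(AB)_{22} * C_{22} = 21 * -2 = -42
(AB)_{23} * C_{32} = -2 * -4 = 8
(ABC)_{22} = 40 + -42 + 8 = 6

6


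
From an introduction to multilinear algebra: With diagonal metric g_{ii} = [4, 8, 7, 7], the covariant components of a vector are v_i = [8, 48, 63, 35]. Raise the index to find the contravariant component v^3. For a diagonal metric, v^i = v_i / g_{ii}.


To raise an index with a diagonal metric: v^i = v_i / g_{ii}.
For index 3: v_3 = 63, g_{33} = 7
v^3 = 63 / 7 = 9

9


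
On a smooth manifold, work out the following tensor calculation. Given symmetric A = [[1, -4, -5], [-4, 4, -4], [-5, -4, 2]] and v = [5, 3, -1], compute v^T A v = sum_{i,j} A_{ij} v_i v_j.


First compute Av:
(Av)_1 = 1*5 + -4*3 + -5*-1 = -2
(Av)_2 = -4*5 + 4*3 + -4*-1 = -4
(Av)_3 = -5*5 + -4*3 + 2*-1 = -39
Av = [-2, -4, -39]
Then v^T (Av) = 5*-2 + 3*-4 + -1*-39
= -10 + -12 + 39 = 17

17


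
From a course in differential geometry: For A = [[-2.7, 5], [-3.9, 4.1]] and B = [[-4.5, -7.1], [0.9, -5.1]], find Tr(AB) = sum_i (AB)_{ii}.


Tr(AB) = sum_i (AB)_{ii} where (AB)_{ii} = sum_k A_{ik} B_{ki}.
(AB)_{11} = -2.7*-4.5 + 5*0.9 = 16.65
(AB)_{22} = -3.9*-7.1 + 4.1*-5.1 = 6.78
Tr(AB) = 16.65 + 6.78 = 23.43

23.43


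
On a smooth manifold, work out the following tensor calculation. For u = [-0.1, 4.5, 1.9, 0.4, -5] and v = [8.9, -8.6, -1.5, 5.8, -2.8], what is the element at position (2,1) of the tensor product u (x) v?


The outer product entry T_{ij} = u_i * v_j.
We need i=2, j=1.
u_2 = 4.5, v_1 = 8.9
T_{2,1} = 4.5 * 8.9 = 40.05

40.05


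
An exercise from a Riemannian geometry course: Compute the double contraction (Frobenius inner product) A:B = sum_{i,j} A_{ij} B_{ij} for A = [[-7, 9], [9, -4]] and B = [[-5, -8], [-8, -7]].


A:B = sum over all i,j of A_{ij} * B_{ij}.
Row 1: -7*-5=35, 9*-8=-72 => row sum = -37
Row 2: 9*-8=-72, -4*-7=28 => row sum = -44
Total = -37 + -44 = -81

-81


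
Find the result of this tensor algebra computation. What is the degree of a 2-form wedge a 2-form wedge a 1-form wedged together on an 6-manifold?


The degree of a wedge product is the sum of the degrees of the individual forms.
Degrees: 2, 2, 1
Total degree = 2 + 2 + 1 = 5

5


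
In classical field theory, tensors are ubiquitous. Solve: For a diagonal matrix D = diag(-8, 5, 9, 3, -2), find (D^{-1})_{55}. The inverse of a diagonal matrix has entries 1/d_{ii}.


For a diagonal matrix, the inverse has entries (D^{-1})_{ii} = 1/d_{ii}.
The diagonal entries are: d_{11} = -8, d_{22} = 5, d_{33} = 9, d_{44} = 3, d_{55} = -2
We need (D^{-1})_{55} = 1/d_{55} = 1/-2 = -1/2

-1/2


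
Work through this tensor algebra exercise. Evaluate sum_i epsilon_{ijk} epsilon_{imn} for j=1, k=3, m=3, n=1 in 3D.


Using the identity: epsilon_{ijk} epsilon_{imn} = delta_{jm} delta_{kn} - delta_{jn} delta_{km}.
delta_{13} = 0
delta_{31} = 0
delta_{11} = 1
delta_{33} = 1
Result = 0 * 0 - 1 * 1 = 0 - 1 = -1

-1


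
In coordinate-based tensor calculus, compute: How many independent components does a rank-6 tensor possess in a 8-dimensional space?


The number of components of a rank-r tensor in d dimensions is d^r.
Here d = 8 and r = 6.
8^6 = 262144

262144


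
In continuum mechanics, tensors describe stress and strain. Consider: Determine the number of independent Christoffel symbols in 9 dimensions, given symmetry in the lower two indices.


Christoffel symbols Gamma^k_{ij} are symmetric in i,j, so there are d * d(d+1)/2 independent symbols.
d = 9
d(d+1)/2 = 9 * 10 / 2 = 45
Total = 9 * 45 = 405

405


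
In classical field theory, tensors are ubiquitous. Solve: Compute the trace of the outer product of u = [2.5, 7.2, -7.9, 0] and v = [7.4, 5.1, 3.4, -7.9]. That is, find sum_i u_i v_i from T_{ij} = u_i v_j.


The outer product gives T_{ij} = u_i v_j.
The trace (contraction) is Tr(T) = sum_i T_{ii} = sum_i u_i v_i.
Diagonal entries:
T_{11} = u_1 * v_1 = 2.5 * 7.4 = 18.5
T_{22} = u_2 * v_2 = 7.2 * 5.1 = 36.72
T_{33} = u_3 * v_3 = -7.9 * 3.4 = -26.86
T_{44} = u_4 * v_4 = 0 * -7.9 = 0
Tr(T) = 18.5 + 36.72 + -26.86 + 0 = 28.36

28.36


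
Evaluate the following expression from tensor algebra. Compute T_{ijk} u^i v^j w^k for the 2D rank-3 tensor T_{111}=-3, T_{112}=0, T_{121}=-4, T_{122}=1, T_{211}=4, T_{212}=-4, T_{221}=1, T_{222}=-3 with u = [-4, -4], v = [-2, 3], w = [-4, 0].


S = sum over i,j,k of T_{ijk} u_i v_j w_k. Expanding all 8 terms:
T_{111}*u_1*v_1*w_1 = -3*-4*-2*-4 = 96  (running total: 96)
T_{112}*u_1*v_1*w_2 = 0*-4*-2*0 = 0  (running total: 96)
T_{121}*u_1*v_2*w_1 = -4*-4*3*-4 = -192  (running total: -96)
T_{122}*u_1*v_2*w_2 = 1*-4*3*0 = 0  (running total: -96)
T_{211}*u_2*v_1*w_1 = 4*-4*-2*-4 = -128  (running total: -224)
T_{212}*u_2*v_1*w_2 = -4*-4*-2*0 = 0  (running total: -224)
T_{221}*u_2*v_2*w_1 = 1*-4*3*-4 = 48  (running total: -176)
T_{222}*u_2*v_2*w_2 = -3*-4*3*0 = 0  (running total: -176)
S = -176

-176


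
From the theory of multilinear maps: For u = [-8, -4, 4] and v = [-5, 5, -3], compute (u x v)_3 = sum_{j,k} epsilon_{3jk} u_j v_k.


(u x v)_3 = sum_{j,k} epsilon_{3jk} u_j v_k. Only permutations of (1,2,3) contribute; the two non-zero terms are:
eps_{312} u_1 v_2 = 1 * -8 * 5 = -40
eps_{321} u_2 v_1 = -1 * -4 * -5 = -20
(u x v)_3 = -60

-60


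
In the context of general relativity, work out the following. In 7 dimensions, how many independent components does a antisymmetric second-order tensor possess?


A antisymmetric rank-2 tensor in d dimensions has d(d-1)/2 independent components.
d = 7
d(d-1)/2 = 7 * 6 / 2 = 42 / 2 = 21

21


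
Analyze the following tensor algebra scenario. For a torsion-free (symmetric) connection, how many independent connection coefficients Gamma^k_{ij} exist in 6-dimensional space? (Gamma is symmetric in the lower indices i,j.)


Christoffel symbols Gamma^k_{ij} are symmetric in i,j, so there are d * d(d+1)/2 independent symbols.
d = 6
d(d+1)/2 = 6 * 7 / 2 = 21
Total = 6 * 21 = 126

126


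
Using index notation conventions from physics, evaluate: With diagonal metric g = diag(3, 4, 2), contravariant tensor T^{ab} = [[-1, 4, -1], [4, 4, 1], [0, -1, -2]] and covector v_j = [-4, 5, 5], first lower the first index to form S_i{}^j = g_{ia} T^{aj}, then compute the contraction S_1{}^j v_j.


Step 1: lower the first index. For a diagonal metric, g_{ia} T^{aj} = g_{ii} T^{ij} (no sum on i).
g_{11} = 3
S_1{}^1 = 3 * T^{11} = 3 * -1 = -3
S_1{}^2 = 3 * T^{12} = 3 * 4 = 12
S_1{}^3 = 3 * T^{13} = 3 * -1 = -3
Step 2: contract S_1{}^j with v_j.
S_1{}^1 * v_1 = -3 * -4 = 12
S_1{}^2 * v_2 = 12 * 5 = 60
S_1{}^3 * v_3 = -3 * 5 = -15
Result = 12 + 60 + -15 = 57

57


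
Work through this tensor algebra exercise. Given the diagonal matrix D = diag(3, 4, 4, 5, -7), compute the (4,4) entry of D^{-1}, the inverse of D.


For a diagonal matrix, the inverse has entries (D^{-1})_{ii} = 1/d_{ii}.
The diagonal entries are: d_{11} = 3, d_{22} = 4, d_{33} = 4, d_{44} = 5, d_{55} = -7
We need (D^{-1})_{44} = 1/d_{44} = 1/5 = 1/5

1/5


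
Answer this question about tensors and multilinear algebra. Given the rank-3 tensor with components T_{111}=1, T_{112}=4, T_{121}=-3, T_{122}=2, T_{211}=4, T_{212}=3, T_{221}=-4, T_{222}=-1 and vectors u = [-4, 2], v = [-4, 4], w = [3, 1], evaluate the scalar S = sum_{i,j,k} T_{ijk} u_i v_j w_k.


S = sum over i,j,k of T_{ijk} u_i v_j w_k. Expanding all 8 terms:
T_{111}*u_1*v_1*w_1 = 1*-4*-4*3 = 48  (running total: 48)
T_{112}*u_1*v_1*w_2 = 4*-4*-4*1 = 64  (running total: 112)
T_{121}*u_1*v_2*w_1 = -3*-4*4*3 = 144  (running total: 256)
T_{122}*u_1*v_2*w_2 = 2*-4*4*1 = -32  (running total: 224)
T_{211}*u_2*v_1*w_1 = 4*2*-4*3 = -96  (running total: 128)
T_{212}*u_2*v_1*w_2 = 3*2*-4*1 = -24  (running total: 104)
T_{221}*u_2*v_2*w_1 = -4*2*4*3 = -96  (running total: 8)
T_{222}*u_2*v_2*w_2 = -1*2*4*1 = -8  (running total: 0)
S = 0

0


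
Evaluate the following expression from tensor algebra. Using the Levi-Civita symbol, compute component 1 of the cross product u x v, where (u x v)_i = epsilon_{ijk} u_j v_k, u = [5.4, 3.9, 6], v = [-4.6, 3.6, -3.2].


(u x v)_1 = sum_{j,k} epsilon_{1jk} u_j v_k. Only permutations of (1,2,3) contribute; the two non-zero terms are:
eps_{123} u_2 v_3 = 1 * 3.9 * -3.2 = -12.48
eps_{132} u_3 v_2 = -1 * 6 * 3.6 = -21.6
(u x v)_1 = -34.08

-34.08


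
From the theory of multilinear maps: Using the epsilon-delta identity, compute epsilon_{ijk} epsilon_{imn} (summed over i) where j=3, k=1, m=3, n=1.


Using the identity: epsilon_{ijk} epsilon_{imn} = delta_{jm} delta_{kn} - delta_{jn} delta_{km}.
delta_{33} = 1
delta_{11} = 1
delta_{31} = 0
delta_{13} = 0
Result = 1 * 1 - 0 * 0 = 1 - 0 = 1

1


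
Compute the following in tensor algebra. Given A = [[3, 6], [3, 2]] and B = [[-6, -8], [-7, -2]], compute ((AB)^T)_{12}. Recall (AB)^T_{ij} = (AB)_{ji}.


(AB)^T_{ij} = (AB)_{ji} = sum_k A_{jk} B_{ki}.
For i=1, j=2 we need (AB)_{21}:
A_{21} * B_{11} = 3 * -6 = -18
A_{22} * B_{21} = 2 * -7 = -14
Sum = -18 + -14 = -32

-32


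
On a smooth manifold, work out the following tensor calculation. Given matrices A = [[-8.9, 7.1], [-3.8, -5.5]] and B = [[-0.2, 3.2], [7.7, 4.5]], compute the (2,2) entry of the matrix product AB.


(AB)_{ij} = sum_k A_{ik} B_{kj}.
For i=2, j=2:
A_{21} * B_{12} = -3.8 * 3.2 = -12.16
A_{22} * B_{22} = -5.5 * 4.5 = -24.75
Sum = -12.16 + -24.75 = -36.91

-36.91


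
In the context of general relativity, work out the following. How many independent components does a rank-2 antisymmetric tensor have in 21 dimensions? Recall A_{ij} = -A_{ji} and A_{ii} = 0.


An antisymmetric rank-2 tensor satisfies A_{ij} = -A_{ji}, so diagonal entries are zero.
The independent components are the upper-triangular entries: C(n, 2) = n(n-1)/2.
n = 21
C(21, 2) = 21 * 20 / 2 = 420 / 2 = 210

210


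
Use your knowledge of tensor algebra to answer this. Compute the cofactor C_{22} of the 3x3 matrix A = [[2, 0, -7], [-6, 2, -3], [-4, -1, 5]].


To find cofactor C_{22}, delete row 2 and column 2.
The resulting 2x2 submatrix is: [[2, -7], [-4, 5]]
Minor M_{22} = 2*5 - -7*-4
  = 10 - 28 = -18
Sign = (-1)^(2+2) = (-1)^4 = 1
Cofactor C_{22} = 1 * -18 = -18

-18


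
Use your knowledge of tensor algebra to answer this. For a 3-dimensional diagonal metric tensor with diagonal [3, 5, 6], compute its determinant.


For a diagonal metric, the determinant is the product of diagonal entries.
Diagonal entries: 3, 5, 6
det(g) = 3 * 5 * 6 = 90

90


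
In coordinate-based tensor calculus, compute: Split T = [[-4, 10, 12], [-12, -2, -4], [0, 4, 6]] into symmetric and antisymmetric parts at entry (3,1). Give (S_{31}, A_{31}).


T_{31} = 0
T_{13} = 12
S_{31} = (0 + 12)/2 = 12/2 = 6
A_{31} = (0 - 12)/2 = -12/2 = -6
Check: S + A = 6 + -6 = 0 = T_{31}.

(6, -6)


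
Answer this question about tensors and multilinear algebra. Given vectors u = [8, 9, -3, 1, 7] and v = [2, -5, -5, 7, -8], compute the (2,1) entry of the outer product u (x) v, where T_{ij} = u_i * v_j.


The outer product entry T_{ij} = u_i * v_j.
We need i=2, j=1.
u_2 = 9, v_1 = 2
T_{2,1} = 9 * 2 = 18

18
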